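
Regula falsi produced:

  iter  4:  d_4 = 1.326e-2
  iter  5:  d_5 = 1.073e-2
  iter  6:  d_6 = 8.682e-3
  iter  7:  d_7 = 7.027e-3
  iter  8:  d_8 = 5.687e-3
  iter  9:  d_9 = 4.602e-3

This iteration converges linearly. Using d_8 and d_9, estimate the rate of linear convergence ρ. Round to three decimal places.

ρ ≈ d_9/d_8 = 4.602e-3/5.687e-3 = 0.80921

0.809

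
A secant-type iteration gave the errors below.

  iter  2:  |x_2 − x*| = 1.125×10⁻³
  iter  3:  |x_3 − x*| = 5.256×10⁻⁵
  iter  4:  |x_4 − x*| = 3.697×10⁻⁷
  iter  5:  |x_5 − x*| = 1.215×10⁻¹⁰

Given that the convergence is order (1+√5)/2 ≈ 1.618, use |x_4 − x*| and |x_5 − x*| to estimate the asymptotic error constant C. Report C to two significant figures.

3.1

C ≈ |x_5 − x*| / |x_4 − x*|^1.618
  = 1.215×10⁻¹⁰ / (3.697×10⁻⁷)^1.618
  = 1.215×10⁻¹⁰ / 3.91544e-11 ≈ 3.1031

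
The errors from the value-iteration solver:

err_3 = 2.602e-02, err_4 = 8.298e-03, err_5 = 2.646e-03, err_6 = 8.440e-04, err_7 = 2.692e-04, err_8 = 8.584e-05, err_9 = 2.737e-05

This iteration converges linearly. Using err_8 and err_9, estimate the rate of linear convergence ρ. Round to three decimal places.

0.319

ρ ≈ err_9/err_8 = 2.737e-05/8.584e-05 = 0.31885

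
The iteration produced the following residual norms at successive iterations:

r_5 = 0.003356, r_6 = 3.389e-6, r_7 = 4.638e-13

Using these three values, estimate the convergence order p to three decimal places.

p ≈ ln(r_7/r_6) / ln(r_6/r_5)
  = ln(4.638e-13/3.389e-6) / ln(3.389e-6/0.003356)
  = ln(1.36855e-07) / ln(0.00100983)
  = -15.804344 / -6.897973 ≈ 2.291158

2.291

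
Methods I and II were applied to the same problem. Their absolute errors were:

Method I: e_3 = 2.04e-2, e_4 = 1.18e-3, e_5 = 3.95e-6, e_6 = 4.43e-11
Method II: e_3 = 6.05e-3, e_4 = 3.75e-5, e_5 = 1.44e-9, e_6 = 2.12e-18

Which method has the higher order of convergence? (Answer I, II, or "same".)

same

Method I: p ≈ ln(4.43e-11/3.95e-6)/ln(3.95e-6/1.18e-3) ≈ 2.00.
Method II: p ≈ ln(2.12e-18/1.44e-9)/ln(1.44e-9/3.75e-5) ≈ 2.00.
Both orders ≈ 2.0 — effectively the same.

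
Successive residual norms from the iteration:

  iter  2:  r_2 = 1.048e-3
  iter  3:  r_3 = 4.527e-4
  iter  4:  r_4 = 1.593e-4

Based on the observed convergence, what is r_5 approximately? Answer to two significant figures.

First estimate the order: p ≈ ln(r_4/r_3) / ln(r_3/r_2) = ln(1.593e-4/4.527e-4)/ln(4.527e-4/1.048e-3) = ln(0.351889)/ln(0.431966) ≈ 1.2443.
Then r_5 ≈ r_4·(r_4/r_3)^p = 1.593e-4·(0.351889)^1.2443 = 1.593e-4·0.272642 ≈ 4.343e-05.

4.3e-5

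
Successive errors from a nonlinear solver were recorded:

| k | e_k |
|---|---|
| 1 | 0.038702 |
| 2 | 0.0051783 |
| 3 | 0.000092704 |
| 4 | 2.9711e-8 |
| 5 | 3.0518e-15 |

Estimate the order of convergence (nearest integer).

Consecutive ratios: e_5/e_4 = 3.0518e-15/2.9711e-8 = 1.02716e-07, e_4/e_3 = 2.9711e-8/0.000092704 = 0.000320493.
p ≈ ln(1.02716e-07)/ln(0.000320493) = -16.0913/-8.0456 ≈ 2.00.
So the convergence is quadratic (order 2).

2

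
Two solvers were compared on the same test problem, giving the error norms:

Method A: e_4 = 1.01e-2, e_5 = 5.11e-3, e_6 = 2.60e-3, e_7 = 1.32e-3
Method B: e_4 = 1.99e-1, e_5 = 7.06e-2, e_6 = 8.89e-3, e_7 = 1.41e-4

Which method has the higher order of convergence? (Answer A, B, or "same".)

Method A: p ≈ ln(1.32e-3/2.60e-3)/ln(2.60e-3/5.11e-3) ≈ 1.00.
Method B: p ≈ ln(1.41e-4/8.89e-3)/ln(8.89e-3/7.06e-2) ≈ 2.00.
Method B has the higher order (≈2.0 vs ≈1.0).

B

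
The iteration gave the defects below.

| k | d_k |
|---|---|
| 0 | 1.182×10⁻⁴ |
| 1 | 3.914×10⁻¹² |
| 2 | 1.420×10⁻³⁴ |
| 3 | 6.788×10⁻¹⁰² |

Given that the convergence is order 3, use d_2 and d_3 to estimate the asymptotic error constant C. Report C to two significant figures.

2.4

C ≈ d_3 / d_2^3
  = 6.788×10⁻¹⁰² / (1.420×10⁻³⁴)^3
  = 6.788×10⁻¹⁰² / 2.86329e-102 ≈ 2.3707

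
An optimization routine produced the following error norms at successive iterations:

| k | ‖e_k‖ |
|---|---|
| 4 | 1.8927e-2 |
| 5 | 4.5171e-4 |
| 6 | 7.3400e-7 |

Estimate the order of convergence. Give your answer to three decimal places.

1.719

p ≈ ln(‖e_6‖/‖e_5‖) / ln(‖e_5‖/‖e_4‖)
  = ln(7.3400e-7/4.5171e-4) / ln(4.5171e-4/1.8927e-2)
  = ln(0.00162494) / ln(0.0238659)
  = -6.422284 / -3.735305 ≈ 1.719347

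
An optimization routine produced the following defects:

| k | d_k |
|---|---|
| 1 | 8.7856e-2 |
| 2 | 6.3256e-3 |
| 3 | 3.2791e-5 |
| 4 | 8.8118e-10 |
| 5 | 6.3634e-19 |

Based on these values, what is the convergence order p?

Consecutive ratios: d_5/d_4 = 6.3634e-19/8.8118e-10 = 7.22145e-10, d_4/d_3 = 8.8118e-10/3.2791e-5 = 2.68726e-05.
p ≈ ln(7.22145e-10)/ln(2.68726e-05) = -21.0488/-10.5244 ≈ 2.00.
So the convergence is quadratic (order 2).

2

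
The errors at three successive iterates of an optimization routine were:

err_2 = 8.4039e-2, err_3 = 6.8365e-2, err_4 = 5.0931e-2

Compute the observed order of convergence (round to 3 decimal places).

p ≈ ln(err_4/err_3) / ln(err_3/err_2)
  = ln(5.0931e-2/6.8365e-2) / ln(6.8365e-2/8.4039e-2)
  = ln(0.744986) / ln(0.813491)
  = -0.294390 / -0.206420 ≈ 1.426170

1.426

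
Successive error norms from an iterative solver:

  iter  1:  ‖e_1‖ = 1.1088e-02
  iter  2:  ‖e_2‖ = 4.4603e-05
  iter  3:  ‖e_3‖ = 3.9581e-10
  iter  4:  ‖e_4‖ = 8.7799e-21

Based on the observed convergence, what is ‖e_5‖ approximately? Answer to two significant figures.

First estimate the order: p ≈ ln(‖e_4‖/‖e_3‖) / ln(‖e_3‖/‖e_2‖) = ln(8.7799e-21/3.9581e-10)/ln(3.9581e-10/4.4603e-05) = ln(2.21821e-11)/ln(8.87407e-06) ≈ 2.1089.
Then ‖e_5‖ ≈ ‖e_4‖·(‖e_4‖/‖e_3‖)^p = 8.7799e-21·(2.21821e-11)^2.1089 = 8.7799e-21·3.4024e-23 ≈ 2.987e-43.

3.0e-43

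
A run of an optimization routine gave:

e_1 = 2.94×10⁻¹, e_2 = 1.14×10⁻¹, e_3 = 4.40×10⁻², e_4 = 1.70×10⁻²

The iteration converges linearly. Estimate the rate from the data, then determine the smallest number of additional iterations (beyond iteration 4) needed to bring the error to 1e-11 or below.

23

Rate ρ ≈ e_4/e_3 = 1.70×10⁻²/4.40×10⁻² = 0.3864.
After j more steps, e_{4+j} ≈ 1.70×10⁻²·ρ^j; need ρ^j ≤ 1e-11/1.70×10⁻² = 5.88235e-10.
j ≥ ln(5.88235e-10)/ln(0.3864) = -21.2539/-0.95088 = 22.352.
So 23 more iterations are needed.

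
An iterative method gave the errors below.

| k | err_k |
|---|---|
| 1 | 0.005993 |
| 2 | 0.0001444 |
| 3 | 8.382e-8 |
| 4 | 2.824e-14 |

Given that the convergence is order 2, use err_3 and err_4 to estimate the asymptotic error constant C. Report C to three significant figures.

4.02

C ≈ err_4 / err_3^2
  = 2.824e-14 / (8.382e-8)^2
  = 2.824e-14 / 7.02579e-15 ≈ 4.0195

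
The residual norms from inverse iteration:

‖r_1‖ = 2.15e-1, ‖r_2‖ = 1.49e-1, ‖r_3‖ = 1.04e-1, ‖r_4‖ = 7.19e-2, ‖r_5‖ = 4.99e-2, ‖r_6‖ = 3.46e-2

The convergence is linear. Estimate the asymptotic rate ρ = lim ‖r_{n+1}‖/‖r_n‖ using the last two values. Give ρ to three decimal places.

ρ ≈ ‖r_6‖/‖r_5‖ = 3.46e-2/4.99e-2 = 0.69339

0.693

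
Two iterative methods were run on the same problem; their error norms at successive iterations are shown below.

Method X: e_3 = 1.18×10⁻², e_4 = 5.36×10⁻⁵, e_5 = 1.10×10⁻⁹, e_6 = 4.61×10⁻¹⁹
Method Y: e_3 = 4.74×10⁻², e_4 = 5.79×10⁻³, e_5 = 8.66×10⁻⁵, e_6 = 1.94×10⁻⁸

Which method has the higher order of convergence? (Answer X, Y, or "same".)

same

Method X: p ≈ ln(4.61×10⁻¹⁹/1.10×10⁻⁹)/ln(1.10×10⁻⁹/5.36×10⁻⁵) ≈ 2.00.
Method Y: p ≈ ln(1.94×10⁻⁸/8.66×10⁻⁵)/ln(8.66×10⁻⁵/5.79×10⁻³) ≈ 2.00.
Both orders ≈ 2.0 — effectively the same.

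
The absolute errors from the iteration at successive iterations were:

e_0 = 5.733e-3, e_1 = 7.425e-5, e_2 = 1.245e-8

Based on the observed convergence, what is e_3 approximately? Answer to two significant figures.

First estimate the order: p ≈ ln(e_2/e_1) / ln(e_1/e_0) = ln(1.245e-8/7.425e-5)/ln(7.425e-5/5.733e-3) = ln(0.000167677)/ln(0.0129513) ≈ 2.0001.
Then e_3 ≈ e_2·(e_2/e_1)^p = 1.245e-8·(0.000167677)^2.0001 = 1.245e-8·2.80911e-08 ≈ 3.497e-16.

3.5e-16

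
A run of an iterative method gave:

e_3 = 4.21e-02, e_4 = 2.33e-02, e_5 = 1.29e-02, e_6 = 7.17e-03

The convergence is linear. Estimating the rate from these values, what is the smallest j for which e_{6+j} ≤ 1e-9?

27

Rate ρ ≈ e_6/e_5 = 7.17e-03/1.29e-02 = 0.5558.
After j more steps, e_{6+j} ≈ 7.17e-03·ρ^j; need ρ^j ≤ 1e-9/7.17e-03 = 1.3947e-07.
j ≥ ln(1.3947e-07)/ln(0.5558) = -15.7854/-0.58735 = 26.876.
So 27 more iterations are needed.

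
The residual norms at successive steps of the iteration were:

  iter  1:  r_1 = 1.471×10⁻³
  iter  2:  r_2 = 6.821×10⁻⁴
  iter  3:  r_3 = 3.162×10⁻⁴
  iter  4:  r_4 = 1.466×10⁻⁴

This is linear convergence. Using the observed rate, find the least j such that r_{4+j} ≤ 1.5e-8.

12

Rate ρ ≈ r_4/r_3 = 1.466×10⁻⁴/3.162×10⁻⁴ = 0.4636.
After j more steps, r_{4+j} ≈ 1.466×10⁻⁴·ρ^j; need ρ^j ≤ 1.5e-8/1.466×10⁻⁴ = 0.000102319.
j ≥ ln(0.000102319)/ln(0.4636) = -9.1874/-0.76873 = 11.951.
So 12 more iterations are needed.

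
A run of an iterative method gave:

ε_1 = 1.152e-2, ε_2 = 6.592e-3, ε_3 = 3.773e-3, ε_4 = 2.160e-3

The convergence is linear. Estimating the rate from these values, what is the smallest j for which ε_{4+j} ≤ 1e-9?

Rate ρ ≈ ε_4/ε_3 = 2.160e-3/3.773e-3 = 0.5725.
After j more steps, ε_{4+j} ≈ 2.160e-3·ρ^j; need ρ^j ≤ 1e-9/2.160e-3 = 4.62963e-07.
j ≥ ln(4.62963e-07)/ln(0.5725) = -14.5856/-0.55774 = 26.151.
So 27 more iterations are needed.

27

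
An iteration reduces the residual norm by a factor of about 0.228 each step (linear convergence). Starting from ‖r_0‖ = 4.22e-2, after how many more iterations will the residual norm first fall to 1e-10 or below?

14

After k steps, ‖r_k‖ ≈ 4.22e-2·0.228^k.
Need 0.228^k ≤ 1e-10/4.22e-2 = 2.36967e-09.
k ≥ ln(2.36967e-09)/ln(0.228) = -19.8605/-1.47841 = 13.434.
Smallest integer k = 14.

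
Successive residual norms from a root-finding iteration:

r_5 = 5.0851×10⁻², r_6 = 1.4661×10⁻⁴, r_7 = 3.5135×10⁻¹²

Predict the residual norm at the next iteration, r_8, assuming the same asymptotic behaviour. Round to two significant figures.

First estimate the order: p ≈ ln(r_7/r_6) / ln(r_6/r_5) = ln(3.5135×10⁻¹²/1.4661×10⁻⁴)/ln(1.4661×10⁻⁴/5.0851×10⁻²) = ln(2.39649e-08)/ln(0.00288313) ≈ 3.0000.
Then r_8 ≈ r_7·(r_7/r_6)^p = 3.5135×10⁻¹²·(2.39649e-08)^3.0000 = 3.5135×10⁻¹²·1.37634e-23 ≈ 4.836e-35.

4.8e-35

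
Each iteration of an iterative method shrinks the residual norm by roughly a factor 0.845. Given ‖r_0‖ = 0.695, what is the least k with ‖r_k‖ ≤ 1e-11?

149

After k steps, ‖r_k‖ ≈ 0.695·0.845^k.
Need 0.845^k ≤ 1e-11/0.695 = 1.43885e-11.
k ≥ ln(1.43885e-11)/ln(0.845) = -24.9646/-0.16842 = 148.228.
Smallest integer k = 149.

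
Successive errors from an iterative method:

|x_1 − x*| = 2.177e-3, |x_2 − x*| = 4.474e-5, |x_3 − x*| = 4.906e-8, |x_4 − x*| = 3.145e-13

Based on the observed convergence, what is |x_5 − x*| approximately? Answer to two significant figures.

2.4e-22

First estimate the order: p ≈ ln(|x_4 − x*|/|x_3 − x*|) / ln(|x_3 − x*|/|x_2 − x*|) = ln(3.145e-13/4.906e-8)/ln(4.906e-8/4.474e-5) = ln(6.41052e-06)/ln(0.00109656) ≈ 1.7544.
Then |x_5 − x*| ≈ |x_4 − x*|·(|x_4 − x*|/|x_3 − x*|)^p = 3.145e-13·(6.41052e-06)^1.7544 = 3.145e-13·7.74843e-10 ≈ 2.437e-22.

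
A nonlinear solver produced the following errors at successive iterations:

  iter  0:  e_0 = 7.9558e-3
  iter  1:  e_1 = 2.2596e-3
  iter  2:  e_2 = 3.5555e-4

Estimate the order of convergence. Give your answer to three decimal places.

p ≈ ln(e_2/e_1) / ln(e_1/e_0)
  = ln(3.5555e-4/2.2596e-3) / ln(2.2596e-3/7.9558e-3)
  = ln(0.157351) / ln(0.284019)
  = -1.849276 / -1.258714 ≈ 1.469179

1.469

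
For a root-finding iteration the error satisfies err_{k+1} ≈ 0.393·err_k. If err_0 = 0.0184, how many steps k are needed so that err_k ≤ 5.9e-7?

12

After k steps, err_k ≈ 0.0184·0.393^k.
Need 0.393^k ≤ 5.9e-7/0.0184 = 3.20652e-05.
k ≥ ln(3.20652e-05)/ln(0.393) = -10.3477/-0.93395 = 11.080.
Smallest integer k = 12.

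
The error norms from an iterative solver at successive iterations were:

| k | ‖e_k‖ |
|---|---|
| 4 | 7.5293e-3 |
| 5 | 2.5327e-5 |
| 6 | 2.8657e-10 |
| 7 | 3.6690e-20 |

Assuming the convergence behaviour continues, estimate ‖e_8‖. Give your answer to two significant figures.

6.0e-40

First estimate the order: p ≈ ln(‖e_7‖/‖e_6‖) / ln(‖e_6‖/‖e_5‖) = ln(3.6690e-20/2.8657e-10)/ln(2.8657e-10/2.5327e-5) = ln(1.28032e-10)/ln(1.13148e-05) ≈ 2.0000.
Then ‖e_8‖ ≈ ‖e_7‖·(‖e_7‖/‖e_6‖)^p = 3.6690e-20·(1.28032e-10)^2.0000 = 3.6690e-20·1.63922e-20 ≈ 6.014e-40.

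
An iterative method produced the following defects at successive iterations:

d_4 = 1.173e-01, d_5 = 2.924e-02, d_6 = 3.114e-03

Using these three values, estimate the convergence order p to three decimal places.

p ≈ ln(d_6/d_5) / ln(d_5/d_4)
  = ln(3.114e-03/2.924e-02) / ln(2.924e-02/1.173e-01)
  = ln(0.106498) / ln(0.249275)
  = -2.239629 / -1.389199 ≈ 1.612173

1.612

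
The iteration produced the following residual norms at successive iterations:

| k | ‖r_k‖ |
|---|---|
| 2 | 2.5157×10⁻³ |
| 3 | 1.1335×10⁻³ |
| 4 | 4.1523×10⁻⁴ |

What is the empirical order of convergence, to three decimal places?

p ≈ ln(‖r_4‖/‖r_3‖) / ln(‖r_3‖/‖r_2‖)
  = ln(4.1523×10⁻⁴/1.1335×10⁻³) / ln(1.1335×10⁻³/2.5157×10⁻³)
  = ln(0.366326) / ln(0.45057)
  = -1.004232 / -0.797242 ≈ 1.259633

1.260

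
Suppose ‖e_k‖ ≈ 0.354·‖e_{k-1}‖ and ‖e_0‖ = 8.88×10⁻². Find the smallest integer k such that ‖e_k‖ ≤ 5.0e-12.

After k steps, ‖e_k‖ ≈ 8.88×10⁻²·0.354^k.
Need 0.354^k ≤ 5.0e-12/8.88×10⁻² = 5.63063e-11.
k ≥ ln(5.63063e-11)/ln(0.354) = -23.6002/-1.03846 = 22.726.
Smallest integer k = 23.

23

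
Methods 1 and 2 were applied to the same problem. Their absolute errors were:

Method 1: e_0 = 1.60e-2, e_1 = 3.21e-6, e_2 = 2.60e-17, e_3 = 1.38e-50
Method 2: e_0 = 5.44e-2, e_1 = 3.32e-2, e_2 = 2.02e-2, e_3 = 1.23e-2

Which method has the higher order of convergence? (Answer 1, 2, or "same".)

Method 1: p ≈ ln(1.38e-50/2.60e-17)/ln(2.60e-17/3.21e-6) ≈ 3.00.
Method 2: p ≈ ln(1.23e-2/2.02e-2)/ln(2.02e-2/3.32e-2) ≈ 1.00.
Method 1 has the higher order (≈3.0 vs ≈1.0).

1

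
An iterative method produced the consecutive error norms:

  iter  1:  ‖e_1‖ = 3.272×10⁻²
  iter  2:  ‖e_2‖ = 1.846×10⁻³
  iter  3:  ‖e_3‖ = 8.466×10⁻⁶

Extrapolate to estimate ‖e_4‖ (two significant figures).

3.5e-10

First estimate the order: p ≈ ln(‖e_3‖/‖e_2‖) / ln(‖e_2‖/‖e_1‖) = ln(8.466×10⁻⁶/1.846×10⁻³)/ln(1.846×10⁻³/3.272×10⁻²) = ln(0.00458613)/ln(0.0564181) ≈ 1.8730.
Then ‖e_4‖ ≈ ‖e_3‖·(‖e_3‖/‖e_2‖)^p = 8.466×10⁻⁶·(0.00458613)^1.8730 = 8.466×10⁻⁶·4.16763e-05 ≈ 3.528e-10.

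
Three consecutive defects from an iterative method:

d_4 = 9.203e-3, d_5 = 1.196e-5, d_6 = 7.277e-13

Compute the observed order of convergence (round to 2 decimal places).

p ≈ ln(d_6/d_5) / ln(d_5/d_4)
  = ln(7.277e-13/1.196e-5) / ln(1.196e-5/9.203e-3)
  = ln(6.08445e-08) / ln(0.00129958)
  = -16.61494 / -6.64571 ≈ 2.50010

2.50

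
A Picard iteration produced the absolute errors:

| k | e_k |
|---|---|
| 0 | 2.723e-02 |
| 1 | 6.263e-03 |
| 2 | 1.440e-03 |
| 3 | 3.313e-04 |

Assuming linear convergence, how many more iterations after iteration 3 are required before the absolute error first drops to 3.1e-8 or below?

Rate ρ ≈ e_3/e_2 = 3.313e-04/1.440e-03 = 0.2301.
After j more steps, e_{3+j} ≈ 3.313e-04·ρ^j; need ρ^j ≤ 3.1e-8/3.313e-04 = 9.35708e-05.
j ≥ ln(9.35708e-05)/ln(0.2301) = -9.2768/-1.46924 = 6.314.
So 7 more iterations are needed.

7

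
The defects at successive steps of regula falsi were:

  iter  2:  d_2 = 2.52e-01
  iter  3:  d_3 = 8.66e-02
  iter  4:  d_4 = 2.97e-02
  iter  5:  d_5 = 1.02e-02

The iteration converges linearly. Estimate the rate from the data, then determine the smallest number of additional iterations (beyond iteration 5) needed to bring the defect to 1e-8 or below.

13

Rate ρ ≈ d_5/d_4 = 1.02e-02/2.97e-02 = 0.3434.
After j more steps, d_{5+j} ≈ 1.02e-02·ρ^j; need ρ^j ≤ 1e-8/1.02e-02 = 9.80392e-07.
j ≥ ln(9.80392e-07)/ln(0.3434) = -13.8353/-1.06886 = 12.944.
So 13 more iterations are needed.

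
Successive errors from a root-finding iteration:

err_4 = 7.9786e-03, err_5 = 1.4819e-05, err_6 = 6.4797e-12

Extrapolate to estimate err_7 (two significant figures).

1.0e-26

First estimate the order: p ≈ ln(err_6/err_5) / ln(err_5/err_4) = ln(6.4797e-12/1.4819e-05)/ln(1.4819e-05/7.9786e-03) = ln(4.37256e-07)/ln(0.00185734) ≈ 2.3285.
Then err_7 ≈ err_6·(err_6/err_5)^p = 6.4797e-12·(4.37256e-07)^2.3285 = 6.4797e-12·1.55759e-15 ≈ 1.009e-26.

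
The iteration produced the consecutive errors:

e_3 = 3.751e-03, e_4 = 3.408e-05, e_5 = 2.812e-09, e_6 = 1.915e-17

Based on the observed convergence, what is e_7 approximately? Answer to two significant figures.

8.9e-34

First estimate the order: p ≈ ln(e_6/e_5) / ln(e_5/e_4) = ln(1.915e-17/2.812e-09)/ln(2.812e-09/3.408e-05) = ln(6.8101e-09)/ln(8.25117e-05) ≈ 2.0000.
Then e_7 ≈ e_6·(e_6/e_5)^p = 1.915e-17·(6.8101e-09)^2.0000 = 1.915e-17·4.63775e-17 ≈ 8.881e-34.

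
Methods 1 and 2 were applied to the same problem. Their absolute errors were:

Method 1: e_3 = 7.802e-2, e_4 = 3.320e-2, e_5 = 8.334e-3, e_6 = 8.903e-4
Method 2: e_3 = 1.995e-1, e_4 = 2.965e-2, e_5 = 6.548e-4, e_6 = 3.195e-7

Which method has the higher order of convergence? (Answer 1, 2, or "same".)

2

Method 1: p ≈ ln(8.903e-4/8.334e-3)/ln(8.334e-3/3.320e-2) ≈ 1.62.
Method 2: p ≈ ln(3.195e-7/6.548e-4)/ln(6.548e-4/2.965e-2) ≈ 2.00.
Method 2 has the higher order (≈2.0 vs ≈1.6).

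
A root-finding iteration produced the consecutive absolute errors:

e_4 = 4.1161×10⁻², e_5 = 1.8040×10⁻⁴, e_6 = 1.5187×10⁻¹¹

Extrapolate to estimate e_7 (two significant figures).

9.1e-33

First estimate the order: p ≈ ln(e_6/e_5) / ln(e_5/e_4) = ln(1.5187×10⁻¹¹/1.8040×10⁻⁴)/ln(1.8040×10⁻⁴/4.1161×10⁻²) = ln(8.41851e-08)/ln(0.00438279) ≈ 3.0000.
Then e_7 ≈ e_6·(e_6/e_5)^p = 1.5187×10⁻¹¹·(8.41851e-08)^3.0000 = 1.5187×10⁻¹¹·5.96631e-22 ≈ 9.061e-33.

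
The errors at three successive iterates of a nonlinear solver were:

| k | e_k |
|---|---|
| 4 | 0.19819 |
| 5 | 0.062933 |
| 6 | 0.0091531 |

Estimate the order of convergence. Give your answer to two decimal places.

1.68

p ≈ ln(e_6/e_5) / ln(e_5/e_4)
  = ln(0.0091531/0.062933) / ln(0.062933/0.19819)
  = ln(0.145442) / ln(0.317539)
  = -1.92798 / -1.14715 ≈ 1.68067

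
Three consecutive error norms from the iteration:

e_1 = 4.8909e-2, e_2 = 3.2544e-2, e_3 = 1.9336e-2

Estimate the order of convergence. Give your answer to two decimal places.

1.28

p ≈ ln(e_3/e_2) / ln(e_2/e_1)
  = ln(1.9336e-2/3.2544e-2) / ln(3.2544e-2/4.8909e-2)
  = ln(0.594149) / ln(0.665399)
  = -0.52063 / -0.40737 ≈ 1.27803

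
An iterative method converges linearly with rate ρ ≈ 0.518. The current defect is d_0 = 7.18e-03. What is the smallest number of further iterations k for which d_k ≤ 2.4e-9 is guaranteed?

23

After k steps, d_k ≈ 7.18e-03·0.518^k.
Need 0.518^k ≤ 2.4e-9/7.18e-03 = 3.34262e-07.
k ≥ ln(3.34262e-07)/ln(0.518) = -14.9113/-0.65778 = 22.669.
Smallest integer k = 23.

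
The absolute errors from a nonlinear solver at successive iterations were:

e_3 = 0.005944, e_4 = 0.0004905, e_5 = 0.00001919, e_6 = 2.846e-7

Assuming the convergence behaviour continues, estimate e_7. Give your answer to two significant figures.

1.2e-9

First estimate the order: p ≈ ln(e_6/e_5) / ln(e_5/e_4) = ln(2.846e-7/0.00001919)/ln(0.00001919/0.0004905) = ln(0.0148306)/ln(0.0391233) ≈ 1.2993.
Then e_7 ≈ e_6·(e_6/e_5)^p = 2.846e-7·(0.0148306)^1.2993 = 2.846e-7·0.0042052 ≈ 1.197e-09.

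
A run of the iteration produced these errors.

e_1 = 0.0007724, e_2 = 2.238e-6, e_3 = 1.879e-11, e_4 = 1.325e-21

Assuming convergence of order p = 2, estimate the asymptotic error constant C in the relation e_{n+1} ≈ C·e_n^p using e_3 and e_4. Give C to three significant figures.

C ≈ e_4 / e_3^2
  = 1.325e-21 / (1.879e-11)^2
  = 1.325e-21 / 3.53064e-22 ≈ 3.7529

3.75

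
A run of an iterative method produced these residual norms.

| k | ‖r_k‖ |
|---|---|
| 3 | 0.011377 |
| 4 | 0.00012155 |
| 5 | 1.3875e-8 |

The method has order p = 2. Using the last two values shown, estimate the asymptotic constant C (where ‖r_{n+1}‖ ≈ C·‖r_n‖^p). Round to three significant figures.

C ≈ ‖r_5‖ / ‖r_4‖^2
  = 1.3875e-8 / (0.00012155)^2
  = 1.3875e-8 / 1.47744e-08 ≈ 0.93912

0.939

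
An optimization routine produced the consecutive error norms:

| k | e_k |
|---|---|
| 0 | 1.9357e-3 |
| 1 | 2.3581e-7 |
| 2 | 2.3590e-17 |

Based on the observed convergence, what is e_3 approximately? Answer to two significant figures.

First estimate the order: p ≈ ln(e_2/e_1) / ln(e_1/e_0) = ln(2.3590e-17/2.3581e-7)/ln(2.3581e-7/1.9357e-3) = ln(1.00038e-10)/ln(0.000121822) ≈ 2.5547.
Then e_3 ≈ e_2·(e_2/e_1)^p = 2.3590e-17·(1.00038e-10)^2.5547 = 2.3590e-17·2.84067e-26 ≈ 6.701e-43.

6.7e-43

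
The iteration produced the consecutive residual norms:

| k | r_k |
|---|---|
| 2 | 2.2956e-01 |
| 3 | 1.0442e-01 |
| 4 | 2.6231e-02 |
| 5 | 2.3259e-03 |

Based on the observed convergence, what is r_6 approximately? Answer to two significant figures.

3.3e-5

First estimate the order: p ≈ ln(r_5/r_4) / ln(r_4/r_3) = ln(2.3259e-03/2.6231e-02)/ln(2.6231e-02/1.0442e-01) = ln(0.0886699)/ln(0.251207) ≈ 1.7538.
Then r_6 ≈ r_5·(r_5/r_4)^p = 2.3259e-03·(0.0886699)^1.7538 = 2.3259e-03·0.0142761 ≈ 3.32e-05.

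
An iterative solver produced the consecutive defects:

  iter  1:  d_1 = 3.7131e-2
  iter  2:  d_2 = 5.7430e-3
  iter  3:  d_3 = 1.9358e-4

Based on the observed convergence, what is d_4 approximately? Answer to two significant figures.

4.1e-7

First estimate the order: p ≈ ln(d_3/d_2) / ln(d_2/d_1) = ln(1.9358e-4/5.7430e-3)/ln(5.7430e-3/3.7131e-2) = ln(0.0337071)/ln(0.154669) ≈ 1.8163.
Then d_4 ≈ d_3·(d_3/d_2)^p = 1.9358e-4·(0.0337071)^1.8163 = 1.9358e-4·0.00211788 ≈ 4.1e-07.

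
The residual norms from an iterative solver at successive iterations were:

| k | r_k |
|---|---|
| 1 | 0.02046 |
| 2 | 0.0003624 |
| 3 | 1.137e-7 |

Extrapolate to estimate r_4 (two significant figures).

First estimate the order: p ≈ ln(r_3/r_2) / ln(r_2/r_1) = ln(1.137e-7/0.0003624)/ln(0.0003624/0.02046) = ln(0.000313742)/ln(0.0177126) ≈ 2.0000.
Then r_4 ≈ r_3·(r_3/r_2)^p = 1.137e-7·(0.000313742)^2.0000 = 1.137e-7·9.8434e-08 ≈ 1.119e-14.

1.1e-14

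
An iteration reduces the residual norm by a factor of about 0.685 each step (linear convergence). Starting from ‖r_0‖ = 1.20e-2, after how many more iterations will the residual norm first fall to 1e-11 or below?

56

After k steps, ‖r_k‖ ≈ 1.20e-2·0.685^k.
Need 0.685^k ≤ 1e-11/1.20e-2 = 8.33333e-10.
k ≥ ln(8.33333e-10)/ln(0.685) = -20.9056/-0.37834 = 55.256.
Smallest integer k = 56.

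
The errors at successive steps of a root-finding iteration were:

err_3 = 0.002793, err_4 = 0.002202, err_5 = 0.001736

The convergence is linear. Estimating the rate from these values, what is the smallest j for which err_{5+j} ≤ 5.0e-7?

Rate ρ ≈ err_5/err_4 = 0.001736/0.002202 = 0.7884.
After j more steps, err_{5+j} ≈ 0.001736·ρ^j; need ρ^j ≤ 5.0e-7/0.001736 = 0.000288018.
j ≥ ln(0.000288018)/ln(0.7884) = -8.1525/-0.23775 = 34.290.
So 35 more iterations are needed.

35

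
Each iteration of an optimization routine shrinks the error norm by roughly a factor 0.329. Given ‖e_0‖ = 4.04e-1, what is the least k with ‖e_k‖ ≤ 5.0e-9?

After k steps, ‖e_k‖ ≈ 4.04e-1·0.329^k.
Need 0.329^k ≤ 5.0e-9/4.04e-1 = 1.23762e-08.
k ≥ ln(1.23762e-08)/ln(0.329) = -18.2075/-1.11170 = 16.378.
Smallest integer k = 17.

17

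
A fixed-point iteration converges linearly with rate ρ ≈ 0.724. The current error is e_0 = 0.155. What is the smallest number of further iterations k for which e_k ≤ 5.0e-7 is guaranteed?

After k steps, e_k ≈ 0.155·0.724^k.
Need 0.724^k ≤ 5.0e-7/0.155 = 3.22581e-06.
k ≥ ln(3.22581e-06)/ln(0.724) = -12.6443/-0.32296 = 39.151.
Smallest integer k = 40.

40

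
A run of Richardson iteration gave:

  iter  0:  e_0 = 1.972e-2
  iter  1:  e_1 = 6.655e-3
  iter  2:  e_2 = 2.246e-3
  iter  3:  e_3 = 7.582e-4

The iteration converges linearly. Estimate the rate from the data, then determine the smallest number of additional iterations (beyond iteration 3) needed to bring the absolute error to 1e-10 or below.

15

Rate ρ ≈ e_3/e_2 = 7.582e-4/2.246e-3 = 0.3376.
After j more steps, e_{3+j} ≈ 7.582e-4·ρ^j; need ρ^j ≤ 1e-10/7.582e-4 = 1.31891e-07.
j ≥ ln(1.31891e-07)/ln(0.3376) = -15.8413/-1.08589 = 14.588.
So 15 more iterations are needed.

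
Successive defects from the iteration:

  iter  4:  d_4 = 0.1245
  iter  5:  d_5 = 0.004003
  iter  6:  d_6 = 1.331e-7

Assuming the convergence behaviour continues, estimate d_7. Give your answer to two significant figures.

First estimate the order: p ≈ ln(d_6/d_5) / ln(d_5/d_4) = ln(1.331e-7/0.004003)/ln(0.004003/0.1245) = ln(3.32501e-05)/ln(0.0321526) ≈ 2.9999.
Then d_7 ≈ d_6·(d_6/d_5)^p = 1.331e-7·(3.32501e-05)^2.9999 = 1.331e-7·3.67982e-14 ≈ 4.898e-21.

4.9e-21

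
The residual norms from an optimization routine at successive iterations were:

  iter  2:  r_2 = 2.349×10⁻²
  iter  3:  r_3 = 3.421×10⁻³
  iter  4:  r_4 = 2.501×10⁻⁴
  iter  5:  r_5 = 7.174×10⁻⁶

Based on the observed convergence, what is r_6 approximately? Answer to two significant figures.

5.8e-8

First estimate the order: p ≈ ln(r_5/r_4) / ln(r_4/r_3) = ln(7.174×10⁻⁶/2.501×10⁻⁴)/ln(2.501×10⁻⁴/3.421×10⁻³) = ln(0.0286845)/ln(0.0731073) ≈ 1.3577.
Then r_6 ≈ r_5·(r_5/r_4)^p = 7.174×10⁻⁶·(0.0286845)^1.3577 = 7.174×10⁻⁶·0.00805281 ≈ 5.777e-08.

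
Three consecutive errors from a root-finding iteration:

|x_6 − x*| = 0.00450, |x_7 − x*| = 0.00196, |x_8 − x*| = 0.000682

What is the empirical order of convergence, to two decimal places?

p ≈ ln(|x_8 − x*|/|x_7 − x*|) / ln(|x_7 − x*|/|x_6 − x*|)
  = ln(0.000682/0.00196) / ln(0.00196/0.00450)
  = ln(0.347959) / ln(0.435556)
  = -1.05567 / -0.83113 ≈ 1.27016

1.27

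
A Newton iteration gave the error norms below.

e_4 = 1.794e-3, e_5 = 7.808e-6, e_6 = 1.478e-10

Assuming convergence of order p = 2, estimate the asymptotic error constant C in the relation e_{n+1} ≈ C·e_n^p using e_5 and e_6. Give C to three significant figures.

C ≈ e_6 / e_5^2
  = 1.478e-10 / (7.808e-6)^2
  = 1.478e-10 / 6.09649e-11 ≈ 2.4243

2.42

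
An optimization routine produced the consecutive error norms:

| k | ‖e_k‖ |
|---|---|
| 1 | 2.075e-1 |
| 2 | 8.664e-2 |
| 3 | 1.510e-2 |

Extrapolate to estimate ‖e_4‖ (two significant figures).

4.6e-4

First estimate the order: p ≈ ln(‖e_3‖/‖e_2‖) / ln(‖e_2‖/‖e_1‖) = ln(1.510e-2/8.664e-2)/ln(8.664e-2/2.075e-1) = ln(0.174284)/ln(0.417542) ≈ 2.0004.
Then ‖e_4‖ ≈ ‖e_3‖·(‖e_3‖/‖e_2‖)^p = 1.510e-2·(0.174284)^2.0004 = 1.510e-2·0.0303537 ≈ 0.0004583.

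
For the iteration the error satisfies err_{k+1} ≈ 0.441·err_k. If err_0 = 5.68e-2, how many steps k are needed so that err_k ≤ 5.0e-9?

20

After k steps, err_k ≈ 5.68e-2·0.441^k.
Need 0.441^k ≤ 5.0e-9/5.68e-2 = 8.80282e-08.
k ≥ ln(8.80282e-08)/ln(0.441) = -16.2456/-0.81871 = 19.843.
Smallest integer k = 20.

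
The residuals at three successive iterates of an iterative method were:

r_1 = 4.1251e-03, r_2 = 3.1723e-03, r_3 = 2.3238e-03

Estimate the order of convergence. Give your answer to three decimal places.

p ≈ ln(r_3/r_2) / ln(r_2/r_1)
  = ln(2.3238e-03/3.1723e-03) / ln(3.1723e-03/4.1251e-03)
  = ln(0.732528) / ln(0.769024)
  = -0.311254 / -0.262633 ≈ 1.185129

1.185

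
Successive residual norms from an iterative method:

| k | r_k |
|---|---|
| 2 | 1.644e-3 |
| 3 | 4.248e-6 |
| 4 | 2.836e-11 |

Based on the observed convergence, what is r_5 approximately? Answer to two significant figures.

1.3e-21

First estimate the order: p ≈ ln(r_4/r_3) / ln(r_3/r_2) = ln(2.836e-11/4.248e-6)/ln(4.248e-6/1.644e-3) = ln(6.67608e-06)/ln(0.00258394) ≈ 2.0000.
Then r_5 ≈ r_4·(r_4/r_3)^p = 2.836e-11·(6.67608e-06)^2.0000 = 2.836e-11·4.457e-11 ≈ 1.264e-21.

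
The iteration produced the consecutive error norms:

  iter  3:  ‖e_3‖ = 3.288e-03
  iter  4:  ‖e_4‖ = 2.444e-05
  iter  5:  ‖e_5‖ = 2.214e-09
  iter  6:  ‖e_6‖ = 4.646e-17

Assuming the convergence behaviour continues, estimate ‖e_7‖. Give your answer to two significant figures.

First estimate the order: p ≈ ln(‖e_6‖/‖e_5‖) / ln(‖e_5‖/‖e_4‖) = ln(4.646e-17/2.214e-09)/ln(2.214e-09/2.444e-05) = ln(2.09846e-08)/ln(9.05892e-05) ≈ 1.8991.
Then ‖e_7‖ ≈ ‖e_6‖·(‖e_6‖/‖e_5‖)^p = 4.646e-17·(2.09846e-08)^1.8991 = 4.646e-17·2.62133e-15 ≈ 1.218e-31.

1.2e-31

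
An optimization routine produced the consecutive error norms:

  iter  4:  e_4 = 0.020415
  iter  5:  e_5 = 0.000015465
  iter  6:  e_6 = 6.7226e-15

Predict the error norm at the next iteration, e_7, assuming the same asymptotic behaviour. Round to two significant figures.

First estimate the order: p ≈ ln(e_6/e_5) / ln(e_5/e_4) = ln(6.7226e-15/0.000015465)/ln(0.000015465/0.020415) = ln(4.34698e-10)/ln(0.000757531) ≈ 3.0000.
Then e_7 ≈ e_6·(e_6/e_5)^p = 6.7226e-15·(4.34698e-10)^3.0000 = 6.7226e-15·8.21416e-29 ≈ 5.522e-43.

5.5e-43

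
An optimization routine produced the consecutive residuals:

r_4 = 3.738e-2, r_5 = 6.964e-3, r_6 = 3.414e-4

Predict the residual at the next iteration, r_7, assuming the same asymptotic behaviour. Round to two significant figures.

First estimate the order: p ≈ ln(r_6/r_5) / ln(r_5/r_4) = ln(3.414e-4/6.964e-3)/ln(6.964e-3/3.738e-2) = ln(0.0490235)/ln(0.186303) ≈ 1.7945.
Then r_7 ≈ r_6·(r_6/r_5)^p = 3.414e-4·(0.0490235)^1.7945 = 3.414e-4·0.00446612 ≈ 1.525e-06.

1.5e-6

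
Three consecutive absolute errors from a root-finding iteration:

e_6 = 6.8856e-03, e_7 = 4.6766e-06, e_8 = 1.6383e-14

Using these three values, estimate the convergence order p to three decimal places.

p ≈ ln(e_8/e_7) / ln(e_7/e_6)
  = ln(1.6383e-14/4.6766e-06) / ln(4.6766e-06/6.8856e-03)
  = ln(3.50319e-09) / ln(0.000679186)
  = -19.469592 / -7.294616 ≈ 2.669036

2.669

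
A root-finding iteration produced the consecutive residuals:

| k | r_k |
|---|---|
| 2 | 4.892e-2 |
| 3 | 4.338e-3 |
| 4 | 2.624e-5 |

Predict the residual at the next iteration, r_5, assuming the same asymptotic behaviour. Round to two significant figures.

5.5e-10

First estimate the order: p ≈ ln(r_4/r_3) / ln(r_3/r_2) = ln(2.624e-5/4.338e-3)/ln(4.338e-3/4.892e-2) = ln(0.00604887)/ln(0.0886754) ≈ 2.1083.
Then r_5 ≈ r_4·(r_4/r_3)^p = 2.624e-5·(0.00604887)^2.1083 = 2.624e-5·2.10428e-05 ≈ 5.522e-10.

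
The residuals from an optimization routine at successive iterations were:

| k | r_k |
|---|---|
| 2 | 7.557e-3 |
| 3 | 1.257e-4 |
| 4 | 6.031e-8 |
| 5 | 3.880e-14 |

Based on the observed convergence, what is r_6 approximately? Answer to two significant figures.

First estimate the order: p ≈ ln(r_5/r_4) / ln(r_4/r_3) = ln(3.880e-14/6.031e-8)/ln(6.031e-8/1.257e-4) = ln(6.43343e-07)/ln(0.000479793) ≈ 1.8655.
Then r_6 ≈ r_5·(r_5/r_4)^p = 3.880e-14·(6.43343e-07)^1.8655 = 3.880e-14·2.81611e-12 ≈ 1.093e-25.

1.1e-25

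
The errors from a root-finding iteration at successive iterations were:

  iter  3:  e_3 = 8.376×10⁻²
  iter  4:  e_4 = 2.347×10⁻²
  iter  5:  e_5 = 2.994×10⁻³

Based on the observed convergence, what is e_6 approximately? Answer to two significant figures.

1.1e-4

First estimate the order: p ≈ ln(e_5/e_4) / ln(e_4/e_3) = ln(2.994×10⁻³/2.347×10⁻²)/ln(2.347×10⁻²/8.376×10⁻²) = ln(0.127567)/ln(0.280205) ≈ 1.6185.
Then e_6 ≈ e_5·(e_5/e_4)^p = 2.994×10⁻³·(0.127567)^1.6185 = 2.994×10⁻³·0.0356975 ≈ 0.0001069.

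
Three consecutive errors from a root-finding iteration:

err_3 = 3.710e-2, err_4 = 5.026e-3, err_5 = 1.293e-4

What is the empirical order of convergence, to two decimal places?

1.83

p ≈ ln(err_5/err_4) / ln(err_4/err_3)
  = ln(1.293e-4/5.026e-3) / ln(5.026e-3/3.710e-2)
  = ln(0.0257262) / ln(0.135472)
  = -3.66025 / -1.99899 ≈ 1.83105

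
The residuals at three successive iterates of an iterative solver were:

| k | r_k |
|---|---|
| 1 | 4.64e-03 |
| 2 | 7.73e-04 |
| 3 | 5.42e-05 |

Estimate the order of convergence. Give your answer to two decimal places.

p ≈ ln(r_3/r_2) / ln(r_2/r_1)
  = ln(5.42e-05/7.73e-04) / ln(7.73e-04/4.64e-03)
  = ln(0.0701164) / ln(0.166595)
  = -2.65760 / -1.79219 ≈ 1.48288

1.48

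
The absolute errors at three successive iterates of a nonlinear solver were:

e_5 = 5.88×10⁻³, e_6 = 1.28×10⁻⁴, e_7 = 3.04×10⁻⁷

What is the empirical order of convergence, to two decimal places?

p ≈ ln(e_7/e_6) / ln(e_6/e_5)
  = ln(3.04×10⁻⁷/1.28×10⁻⁴) / ln(1.28×10⁻⁴/5.88×10⁻³)
  = ln(0.002375) / ln(0.0217687)
  = -6.04276 / -3.82728 ≈ 1.57887

1.58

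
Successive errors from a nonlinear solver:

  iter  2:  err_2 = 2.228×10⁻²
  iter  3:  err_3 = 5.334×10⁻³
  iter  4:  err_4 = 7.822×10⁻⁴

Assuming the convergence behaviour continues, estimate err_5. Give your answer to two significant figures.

5.9e-5

First estimate the order: p ≈ ln(err_4/err_3) / ln(err_3/err_2) = ln(7.822×10⁻⁴/5.334×10⁻³)/ln(5.334×10⁻³/2.228×10⁻²) = ln(0.146644)/ln(0.239408) ≈ 1.3429.
Then err_5 ≈ err_4·(err_4/err_3)^p = 7.822×10⁻⁴·(0.146644)^1.3429 = 7.822×10⁻⁴·0.0759235 ≈ 5.939e-05.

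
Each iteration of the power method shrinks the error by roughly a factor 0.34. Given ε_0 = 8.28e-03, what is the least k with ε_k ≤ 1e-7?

11

After k steps, ε_k ≈ 8.28e-03·0.34^k.
Need 0.34^k ≤ 1e-7/8.28e-03 = 1.20773e-05.
k ≥ ln(1.20773e-05)/ln(0.34) = -11.3242/-1.07881 = 10.497.
Smallest integer k = 11.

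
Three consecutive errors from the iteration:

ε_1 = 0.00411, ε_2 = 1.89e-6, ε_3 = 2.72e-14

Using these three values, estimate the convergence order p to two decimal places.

2.35

p ≈ ln(ε_3/ε_2) / ln(ε_2/ε_1)
  = ln(2.72e-14/1.89e-6) / ln(1.89e-6/0.00411)
  = ln(1.43915e-08) / ln(0.000459854)
  = -18.05663 / -7.68460 ≈ 2.34972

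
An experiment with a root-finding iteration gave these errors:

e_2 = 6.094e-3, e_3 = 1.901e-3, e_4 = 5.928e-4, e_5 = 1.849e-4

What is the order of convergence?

Consecutive ratios: e_5/e_4 = 1.849e-4/5.928e-4 = 0.31191, e_4/e_3 = 5.928e-4/1.901e-3 = 0.311836.
p ≈ ln(0.31191)/ln(0.311836) = -1.1650/-1.1653 ≈ 1.00.
So the convergence is linear (order 1).

1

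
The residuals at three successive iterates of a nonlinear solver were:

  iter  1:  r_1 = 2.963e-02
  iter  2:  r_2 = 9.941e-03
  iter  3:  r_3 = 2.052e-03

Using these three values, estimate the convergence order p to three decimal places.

1.445

p ≈ ln(r_3/r_2) / ln(r_2/r_1)
  = ln(2.052e-03/9.941e-03) / ln(9.941e-03/2.963e-02)
  = ln(0.206418) / ln(0.335505)
  = -1.577852 / -1.092118 ≈ 1.444763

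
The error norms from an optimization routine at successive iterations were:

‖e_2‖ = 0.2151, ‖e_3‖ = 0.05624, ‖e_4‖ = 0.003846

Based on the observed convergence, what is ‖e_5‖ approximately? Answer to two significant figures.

1.8e-5

First estimate the order: p ≈ ln(‖e_4‖/‖e_3‖) / ln(‖e_3‖/‖e_2‖) = ln(0.003846/0.05624)/ln(0.05624/0.2151) = ln(0.0683855)/ln(0.26146) ≈ 1.9997.
Then ‖e_5‖ ≈ ‖e_4‖·(‖e_4‖/‖e_3‖)^p = 0.003846·(0.0683855)^1.9997 = 0.003846·0.00468034 ≈ 1.8e-05.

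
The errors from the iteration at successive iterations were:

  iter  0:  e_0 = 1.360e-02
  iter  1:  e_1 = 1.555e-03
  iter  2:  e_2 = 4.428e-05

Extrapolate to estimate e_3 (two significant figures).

First estimate the order: p ≈ ln(e_2/e_1) / ln(e_1/e_0) = ln(4.428e-05/1.555e-03)/ln(1.555e-03/1.360e-02) = ln(0.0284759)/ln(0.114338) ≈ 1.6410.
Then e_3 ≈ e_2·(e_2/e_1)^p = 4.428e-05·(0.0284759)^1.6410 = 4.428e-05·0.00290936 ≈ 1.288e-07.

1.3e-7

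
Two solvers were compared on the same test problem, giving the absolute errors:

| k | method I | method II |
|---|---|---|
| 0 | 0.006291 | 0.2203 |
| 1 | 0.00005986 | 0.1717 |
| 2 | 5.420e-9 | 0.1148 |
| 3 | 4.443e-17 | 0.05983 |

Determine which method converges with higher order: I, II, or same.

Method I: p ≈ ln(4.443e-17/5.420e-9)/ln(5.420e-9/0.00005986) ≈ 2.00.
Method II: p ≈ ln(0.05983/0.1148)/ln(0.1148/0.1717) ≈ 1.62.
Method I has the higher order (≈2.0 vs ≈1.6).

I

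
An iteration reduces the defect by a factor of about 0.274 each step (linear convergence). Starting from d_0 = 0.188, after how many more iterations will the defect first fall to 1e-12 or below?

After k steps, d_k ≈ 0.188·0.274^k.
Need 0.274^k ≤ 1e-12/0.188 = 5.31915e-12.
k ≥ ln(5.31915e-12)/ln(0.274) = -25.9597/-1.29463 = 20.052.
Smallest integer k = 21.

21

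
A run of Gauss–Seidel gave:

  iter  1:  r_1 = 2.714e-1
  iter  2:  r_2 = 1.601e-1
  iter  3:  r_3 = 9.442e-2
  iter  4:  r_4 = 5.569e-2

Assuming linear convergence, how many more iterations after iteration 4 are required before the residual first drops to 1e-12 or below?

Rate ρ ≈ r_4/r_3 = 5.569e-2/9.442e-2 = 0.5898.
After j more steps, r_{4+j} ≈ 5.569e-2·ρ^j; need ρ^j ≤ 1e-12/5.569e-2 = 1.79565e-11.
j ≥ ln(1.79565e-11)/ln(0.5898) = -24.7431/-0.52797 = 46.865.
So 47 more iterations are needed.

47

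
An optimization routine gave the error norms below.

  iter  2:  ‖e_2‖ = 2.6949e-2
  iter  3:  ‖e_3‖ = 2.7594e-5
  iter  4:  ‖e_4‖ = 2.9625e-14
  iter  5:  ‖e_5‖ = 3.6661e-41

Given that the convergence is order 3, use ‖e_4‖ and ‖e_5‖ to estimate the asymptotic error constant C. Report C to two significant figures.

1.4

C ≈ ‖e_5‖ / ‖e_4‖^3
  = 3.6661e-41 / (2.9625e-14)^3
  = 3.6661e-41 / 2.60001e-41 ≈ 1.41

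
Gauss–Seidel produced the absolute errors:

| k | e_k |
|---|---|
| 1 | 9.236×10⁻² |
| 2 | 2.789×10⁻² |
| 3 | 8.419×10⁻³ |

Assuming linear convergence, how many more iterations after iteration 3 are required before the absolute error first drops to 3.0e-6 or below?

Rate ρ ≈ e_3/e_2 = 8.419×10⁻³/2.789×10⁻² = 0.3019.
After j more steps, e_{3+j} ≈ 8.419×10⁻³·ρ^j; need ρ^j ≤ 3.0e-6/8.419×10⁻³ = 0.000356337.
j ≥ ln(0.000356337)/ln(0.3019) = -7.9396/-1.19766 = 6.629.
So 7 more iterations are needed.

7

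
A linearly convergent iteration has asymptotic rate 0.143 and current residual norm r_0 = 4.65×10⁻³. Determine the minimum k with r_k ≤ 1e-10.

10

After k steps, r_k ≈ 4.65×10⁻³·0.143^k.
Need 0.143^k ≤ 1e-10/4.65×10⁻³ = 2.15054e-08.
k ≥ ln(2.15054e-08)/ln(0.143) = -17.6550/-1.94491 = 9.078.
Smallest integer k = 10.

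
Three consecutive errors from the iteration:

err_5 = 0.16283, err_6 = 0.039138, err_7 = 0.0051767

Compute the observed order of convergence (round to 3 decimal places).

1.419

p ≈ ln(err_7/err_6) / ln(err_6/err_5)
  = ln(0.0051767/0.039138) / ln(0.039138/0.16283)
  = ln(0.132268) / ln(0.240361)
  = -2.022925 / -1.425613 ≈ 1.418986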